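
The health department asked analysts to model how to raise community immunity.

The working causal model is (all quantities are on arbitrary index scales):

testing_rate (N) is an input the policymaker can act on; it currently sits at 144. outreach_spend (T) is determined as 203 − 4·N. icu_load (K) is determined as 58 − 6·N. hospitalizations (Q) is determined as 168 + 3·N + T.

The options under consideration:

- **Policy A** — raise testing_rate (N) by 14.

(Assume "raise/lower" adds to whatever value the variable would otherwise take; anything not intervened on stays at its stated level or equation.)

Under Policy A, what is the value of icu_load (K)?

Policy A (N + 14):
  N = 144 + 14 = 158
  K = 58 − 6·158 = -890

-890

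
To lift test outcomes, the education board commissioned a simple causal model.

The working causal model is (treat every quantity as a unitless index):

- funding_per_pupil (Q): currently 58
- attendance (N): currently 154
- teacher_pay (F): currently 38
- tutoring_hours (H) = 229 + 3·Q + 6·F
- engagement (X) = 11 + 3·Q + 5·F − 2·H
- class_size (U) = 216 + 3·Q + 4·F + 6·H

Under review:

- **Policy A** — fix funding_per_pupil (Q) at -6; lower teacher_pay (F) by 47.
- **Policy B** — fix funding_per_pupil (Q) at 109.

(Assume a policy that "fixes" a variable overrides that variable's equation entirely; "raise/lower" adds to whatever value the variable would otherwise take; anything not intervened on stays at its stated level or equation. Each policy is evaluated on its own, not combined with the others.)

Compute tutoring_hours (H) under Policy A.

Policy A (Q := -6, F − 47):
  Q = -6
  F = 38 − 47 = -9
  H = 229 + 3·(-6) + 6·(-9) = 157

157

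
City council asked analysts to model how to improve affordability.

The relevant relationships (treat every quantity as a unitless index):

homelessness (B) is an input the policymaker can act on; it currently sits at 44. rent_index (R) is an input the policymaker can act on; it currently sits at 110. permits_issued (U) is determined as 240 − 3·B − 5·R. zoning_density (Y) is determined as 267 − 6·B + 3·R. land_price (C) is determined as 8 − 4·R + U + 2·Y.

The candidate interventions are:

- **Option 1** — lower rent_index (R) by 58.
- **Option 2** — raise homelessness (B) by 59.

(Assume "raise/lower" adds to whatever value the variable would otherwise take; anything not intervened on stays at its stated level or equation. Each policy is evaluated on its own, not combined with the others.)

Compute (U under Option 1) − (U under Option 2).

467

Option 1 (R − 58):
  B = 44
  R = 110 − 58 = 52
  U = 240 − 3·44 − 5·52 = -152
Option 2 (B + 59):
  B = 44 + 59 = 103
  R = 110
  U = 240 − 3·103 − 5·110 = -619
U: -152 − (-619) = 467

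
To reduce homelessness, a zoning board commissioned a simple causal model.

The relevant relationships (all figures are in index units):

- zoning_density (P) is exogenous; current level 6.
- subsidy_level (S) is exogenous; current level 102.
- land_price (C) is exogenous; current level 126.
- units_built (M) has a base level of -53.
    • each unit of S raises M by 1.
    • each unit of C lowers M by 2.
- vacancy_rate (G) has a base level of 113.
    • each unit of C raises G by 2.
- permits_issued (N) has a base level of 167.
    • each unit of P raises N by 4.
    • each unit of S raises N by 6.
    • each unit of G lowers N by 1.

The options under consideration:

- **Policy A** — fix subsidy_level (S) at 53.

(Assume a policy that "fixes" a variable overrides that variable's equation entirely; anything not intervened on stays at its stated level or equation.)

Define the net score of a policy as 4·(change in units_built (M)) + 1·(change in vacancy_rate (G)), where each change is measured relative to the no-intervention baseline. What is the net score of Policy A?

Baseline:
  S = 102
  C = 126
  M = -53 + 102 − 2·126 = -203
  G = 113 + 2·126 = 365
Policy A (S := 53):
  S = 53
  C = 126
  M = -53 + 53 − 2·126 = -252
  G = 113 + 2·126 = 365
ΔM = -252 − (-203) = -49; ΔG = 365 − 365 = 0
Score = 4·(-49) + 1·0 = -196

-196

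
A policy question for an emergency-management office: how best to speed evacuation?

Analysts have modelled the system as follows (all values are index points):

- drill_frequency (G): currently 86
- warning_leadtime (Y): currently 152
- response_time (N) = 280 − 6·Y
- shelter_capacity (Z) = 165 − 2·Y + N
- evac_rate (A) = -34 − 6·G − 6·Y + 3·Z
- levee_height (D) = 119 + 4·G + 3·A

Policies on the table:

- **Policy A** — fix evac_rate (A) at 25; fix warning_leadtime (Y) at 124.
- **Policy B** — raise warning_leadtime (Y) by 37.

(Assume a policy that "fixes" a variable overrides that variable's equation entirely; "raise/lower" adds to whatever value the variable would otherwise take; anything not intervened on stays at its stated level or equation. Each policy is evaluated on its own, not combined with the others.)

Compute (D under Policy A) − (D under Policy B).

14730

Policy A (A := 25, Y := 124):
  G = 86
  Y = 124
  N = 280 − 6·124 = -464
  Z = 165 − 2·124 + (-464) = -547
  A = 25
  D = 119 + 4·86 + 3·25 = 538
Policy B (Y + 37):
  G = 86
  Y = 152 + 37 = 189
  N = 280 − 6·189 = -854
  Z = 165 − 2·189 + (-854) = -1067
  A = -34 − 6·86 − 6·189 + 3·(-1067) = -4885
  D = 119 + 4·86 + 3·(-4885) = -14192
D: 538 − (-14192) = 14730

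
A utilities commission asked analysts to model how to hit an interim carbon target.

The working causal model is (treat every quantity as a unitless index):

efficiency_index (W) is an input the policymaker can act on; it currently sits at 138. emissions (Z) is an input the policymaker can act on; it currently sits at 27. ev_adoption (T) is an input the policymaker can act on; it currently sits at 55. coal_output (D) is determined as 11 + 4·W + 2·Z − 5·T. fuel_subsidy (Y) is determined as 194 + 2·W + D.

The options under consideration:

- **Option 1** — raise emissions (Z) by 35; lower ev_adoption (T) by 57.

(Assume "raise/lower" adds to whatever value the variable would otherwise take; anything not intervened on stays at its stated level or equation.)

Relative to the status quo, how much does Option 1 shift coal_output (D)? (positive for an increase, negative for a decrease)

Baseline:
  W = 138
  Z = 27
  T = 55
  D = 11 + 4·138 + 2·27 − 5·55 = 342
Option 1 (Z + 35, T − 57):
  W = 138
  Z = 27 + 35 = 62
  T = 55 − 57 = -2
  D = 11 + 4·138 + 2·62 − 5·(-2) = 697
Change in D: 697 − 342 = 355

355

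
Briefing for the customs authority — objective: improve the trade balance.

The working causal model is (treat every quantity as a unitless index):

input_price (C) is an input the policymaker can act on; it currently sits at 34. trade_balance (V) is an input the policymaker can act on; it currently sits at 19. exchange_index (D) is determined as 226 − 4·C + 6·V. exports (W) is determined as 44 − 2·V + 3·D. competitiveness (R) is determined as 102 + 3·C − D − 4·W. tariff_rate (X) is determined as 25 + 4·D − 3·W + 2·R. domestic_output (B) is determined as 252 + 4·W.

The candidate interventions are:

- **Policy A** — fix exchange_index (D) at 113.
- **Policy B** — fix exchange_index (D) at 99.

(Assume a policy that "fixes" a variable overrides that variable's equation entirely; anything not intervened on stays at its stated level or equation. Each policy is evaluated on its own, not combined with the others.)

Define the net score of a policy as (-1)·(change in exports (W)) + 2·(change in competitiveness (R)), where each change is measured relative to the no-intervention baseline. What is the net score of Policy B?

3045

Baseline:
  C = 34
  V = 19
  D = 226 − 4·34 + 6·19 = 204
  W = 44 − 2·19 + 3·204 = 618
  R = 102 + 3·34 − 204 − 4·618 = -2472
Policy B (D := 99):
  C = 34
  V = 19
  D = 99
  W = 44 − 2·19 + 3·99 = 303
  R = 102 + 3·34 − 99 − 4·303 = -1107
ΔW = 303 − 618 = -315; ΔR = -1107 − (-2472) = 1365
Score = (-1)·(-315) + 2·1365 = 3045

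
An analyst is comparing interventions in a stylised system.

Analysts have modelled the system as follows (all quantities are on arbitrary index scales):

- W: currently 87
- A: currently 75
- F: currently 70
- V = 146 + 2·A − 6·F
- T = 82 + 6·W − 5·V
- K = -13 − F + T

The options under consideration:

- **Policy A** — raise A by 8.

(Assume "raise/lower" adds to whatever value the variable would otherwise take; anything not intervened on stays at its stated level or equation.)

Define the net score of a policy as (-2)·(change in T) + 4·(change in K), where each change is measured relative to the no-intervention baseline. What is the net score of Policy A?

-160

Baseline:
  W = 87
  A = 75
  F = 70
  V = 146 + 2·75 − 6·70 = -124
  T = 82 + 6·87 − 5·(-124) = 1224
  K = -13 − 70 + 1224 = 1141
Policy A (A + 8):
  W = 87
  A = 75 + 8 = 83
  F = 70
  V = 146 + 2·83 − 6·70 = -108
  T = 82 + 6·87 − 5·(-108) = 1144
  K = -13 − 70 + 1144 = 1061
ΔT = 1144 − 1224 = -80; ΔK = 1061 − 1141 = -80
Score = (-2)·(-80) + 4·(-80) = -160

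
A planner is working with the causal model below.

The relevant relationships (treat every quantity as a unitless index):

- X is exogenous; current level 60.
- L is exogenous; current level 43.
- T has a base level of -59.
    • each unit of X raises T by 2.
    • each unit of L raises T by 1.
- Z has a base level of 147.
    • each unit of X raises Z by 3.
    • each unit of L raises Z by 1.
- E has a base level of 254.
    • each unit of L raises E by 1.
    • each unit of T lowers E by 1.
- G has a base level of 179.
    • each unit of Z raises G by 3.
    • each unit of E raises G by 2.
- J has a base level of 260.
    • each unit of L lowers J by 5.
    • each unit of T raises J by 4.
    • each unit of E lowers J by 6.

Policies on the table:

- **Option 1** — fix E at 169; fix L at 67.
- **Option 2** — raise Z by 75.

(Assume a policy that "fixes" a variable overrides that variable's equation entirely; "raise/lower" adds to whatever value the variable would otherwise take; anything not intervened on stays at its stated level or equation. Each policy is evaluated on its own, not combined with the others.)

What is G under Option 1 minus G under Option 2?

Option 1 (E := 169, L := 67):
  X = 60
  L = 67
  T = -59 + 2·60 + 67 = 128
  Z = 147 + 3·60 + 67 = 394
  E = 169
  G = 179 + 3·394 + 2·169 = 1699
Option 2 (Z + 75):
  X = 60
  L = 43
  T = -59 + 2·60 + 43 = 104
  Z = 147 + 3·60 + 43 (+75 from intervention) = 445
  E = 254 + 43 − 104 = 193
  G = 179 + 3·445 + 2·193 = 1900
G: 1699 − 1900 = -201

-201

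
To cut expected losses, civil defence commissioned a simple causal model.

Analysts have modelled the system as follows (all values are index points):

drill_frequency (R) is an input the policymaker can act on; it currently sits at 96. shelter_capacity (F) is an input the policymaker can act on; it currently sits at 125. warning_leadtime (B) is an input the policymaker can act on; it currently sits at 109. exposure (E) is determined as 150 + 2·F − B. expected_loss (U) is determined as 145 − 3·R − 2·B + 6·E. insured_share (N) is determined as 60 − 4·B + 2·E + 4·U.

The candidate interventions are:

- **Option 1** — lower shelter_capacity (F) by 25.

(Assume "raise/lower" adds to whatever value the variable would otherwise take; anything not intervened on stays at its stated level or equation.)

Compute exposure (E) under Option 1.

Option 1 (F − 25):
  F = 125 − 25 = 100
  B = 109
  E = 150 + 2·100 − 109 = 241

241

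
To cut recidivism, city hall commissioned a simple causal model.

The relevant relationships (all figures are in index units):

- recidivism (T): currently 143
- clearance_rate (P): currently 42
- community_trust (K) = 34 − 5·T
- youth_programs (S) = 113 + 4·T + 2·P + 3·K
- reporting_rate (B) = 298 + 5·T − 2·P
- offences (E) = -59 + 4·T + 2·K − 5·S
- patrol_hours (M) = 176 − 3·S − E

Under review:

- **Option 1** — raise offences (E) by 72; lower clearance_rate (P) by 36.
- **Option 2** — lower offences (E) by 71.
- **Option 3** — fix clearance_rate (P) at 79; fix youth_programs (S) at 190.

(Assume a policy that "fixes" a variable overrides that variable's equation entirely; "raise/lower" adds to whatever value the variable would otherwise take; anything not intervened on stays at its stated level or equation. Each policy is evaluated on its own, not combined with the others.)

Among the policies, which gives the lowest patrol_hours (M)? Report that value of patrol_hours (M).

Option 1 (E + 72, P − 36):
  T = 143
  P = 42 − 36 = 6
  K = 34 − 5·143 = -681
  S = 113 + 4·143 + 2·6 + 3·(-681) = -1346
  E = -59 + 4·143 + 2·(-681) − 5·(-1346) (+72 from intervention) = 5953
  M = 176 − 3·(-1346) − 5953 = -1739
Option 2 (E − 71):
  T = 143
  P = 42
  K = 34 − 5·143 = -681
  S = 113 + 4·143 + 2·42 + 3·(-681) = -1274
  E = -59 + 4·143 + 2·(-681) − 5·(-1274) (−71 from intervention) = 5450
  M = 176 − 3·(-1274) − 5450 = -1452
Option 3 (P := 79, S := 190):
  T = 143
  P = 79
  K = 34 − 5·143 = -681
  S = 190
  E = -59 + 4·143 + 2·(-681) − 5·190 = -1799
  M = 176 − 3·190 − (-1799) = 1405
Comparing — Option 1: M=-1739, Option 2: M=-1452, Option 3: M=1405. Lowest is -1739 (Option 1).

-1739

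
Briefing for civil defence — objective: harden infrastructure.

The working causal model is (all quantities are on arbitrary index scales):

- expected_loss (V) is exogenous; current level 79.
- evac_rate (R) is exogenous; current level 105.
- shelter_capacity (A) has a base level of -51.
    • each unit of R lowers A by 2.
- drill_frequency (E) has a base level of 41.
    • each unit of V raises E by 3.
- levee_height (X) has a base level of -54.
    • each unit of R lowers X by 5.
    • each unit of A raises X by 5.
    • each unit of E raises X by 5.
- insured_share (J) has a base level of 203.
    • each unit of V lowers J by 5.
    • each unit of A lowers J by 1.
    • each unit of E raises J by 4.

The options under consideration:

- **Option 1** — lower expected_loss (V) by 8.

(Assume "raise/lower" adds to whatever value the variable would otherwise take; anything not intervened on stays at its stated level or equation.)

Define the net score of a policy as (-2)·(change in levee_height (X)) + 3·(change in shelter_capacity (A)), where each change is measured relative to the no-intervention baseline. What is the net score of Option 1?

240

Baseline:
  V = 79
  R = 105
  A = -51 − 2·105 = -261
  E = 41 + 3·79 = 278
  X = -54 − 5·105 + 5·(-261) + 5·278 = -494
Option 1 (V − 8):
  V = 79 − 8 = 71
  R = 105
  A = -51 − 2·105 = -261
  E = 41 + 3·71 = 254
  X = -54 − 5·105 + 5·(-261) + 5·254 = -614
ΔX = -614 − (-494) = -120; ΔA = -261 − (-261) = 0
Score = (-2)·(-120) + 3·0 = 240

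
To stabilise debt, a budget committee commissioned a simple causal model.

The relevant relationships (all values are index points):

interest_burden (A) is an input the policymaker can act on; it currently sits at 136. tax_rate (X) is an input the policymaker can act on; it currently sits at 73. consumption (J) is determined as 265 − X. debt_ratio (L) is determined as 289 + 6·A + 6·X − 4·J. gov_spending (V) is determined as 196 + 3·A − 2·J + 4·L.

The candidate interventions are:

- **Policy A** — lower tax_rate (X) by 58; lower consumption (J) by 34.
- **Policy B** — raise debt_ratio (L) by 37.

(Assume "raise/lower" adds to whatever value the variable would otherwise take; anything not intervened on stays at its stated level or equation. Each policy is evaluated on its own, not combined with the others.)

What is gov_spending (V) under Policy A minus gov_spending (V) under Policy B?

Policy A (X − 58, J − 34):
  A = 136
  X = 73 − 58 = 15
  J = 265 − 15 (−34 from intervention) = 216
  L = 289 + 6·136 + 6·15 − 4·216 = 331
  V = 196 + 3·136 − 2·216 + 4·331 = 1496
Policy B (L + 37):
  A = 136
  X = 73
  J = 265 − 73 = 192
  L = 289 + 6·136 + 6·73 − 4·192 (+37 from intervention) = 812
  V = 196 + 3·136 − 2·192 + 4·812 = 3468
V: 1496 − 3468 = -1972

-1972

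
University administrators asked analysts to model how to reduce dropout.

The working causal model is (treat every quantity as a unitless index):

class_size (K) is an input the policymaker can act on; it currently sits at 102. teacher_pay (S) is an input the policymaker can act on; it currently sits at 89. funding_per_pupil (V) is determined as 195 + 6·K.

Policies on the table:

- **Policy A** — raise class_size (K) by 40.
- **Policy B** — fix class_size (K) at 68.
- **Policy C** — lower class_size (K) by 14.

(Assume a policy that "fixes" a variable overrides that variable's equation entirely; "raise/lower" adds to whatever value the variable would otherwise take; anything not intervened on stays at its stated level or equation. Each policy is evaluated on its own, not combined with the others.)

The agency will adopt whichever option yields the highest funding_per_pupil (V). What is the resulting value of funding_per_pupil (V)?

1047

Policy A (K + 40):
  K = 102 + 40 = 142
  V = 195 + 6·142 = 1047
Policy B (K := 68):
  K = 68
  V = 195 + 6·68 = 603
Policy C (K − 14):
  K = 102 − 14 = 88
  V = 195 + 6·88 = 723
Comparing — Policy A: V=1047, Policy B: V=603, Policy C: V=723. Highest is 1047 (Policy A).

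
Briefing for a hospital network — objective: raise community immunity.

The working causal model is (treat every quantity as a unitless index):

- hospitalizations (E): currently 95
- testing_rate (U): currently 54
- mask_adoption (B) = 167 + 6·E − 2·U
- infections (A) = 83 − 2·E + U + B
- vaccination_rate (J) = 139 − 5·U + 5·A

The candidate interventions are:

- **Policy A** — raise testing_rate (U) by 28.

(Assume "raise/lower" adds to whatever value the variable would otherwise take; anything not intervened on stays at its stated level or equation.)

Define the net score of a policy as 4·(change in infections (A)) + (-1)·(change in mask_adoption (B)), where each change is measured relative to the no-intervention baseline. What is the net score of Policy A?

Baseline:
  E = 95
  U = 54
  B = 167 + 6·95 − 2·54 = 629
  A = 83 − 2·95 + 54 + 629 = 576
Policy A (U + 28):
  E = 95
  U = 54 + 28 = 82
  B = 167 + 6·95 − 2·82 = 573
  A = 83 − 2·95 + 82 + 573 = 548
ΔA = 548 − 576 = -28; ΔB = 573 − 629 = -56
Score = 4·(-28) + (-1)·(-56) = -56

-56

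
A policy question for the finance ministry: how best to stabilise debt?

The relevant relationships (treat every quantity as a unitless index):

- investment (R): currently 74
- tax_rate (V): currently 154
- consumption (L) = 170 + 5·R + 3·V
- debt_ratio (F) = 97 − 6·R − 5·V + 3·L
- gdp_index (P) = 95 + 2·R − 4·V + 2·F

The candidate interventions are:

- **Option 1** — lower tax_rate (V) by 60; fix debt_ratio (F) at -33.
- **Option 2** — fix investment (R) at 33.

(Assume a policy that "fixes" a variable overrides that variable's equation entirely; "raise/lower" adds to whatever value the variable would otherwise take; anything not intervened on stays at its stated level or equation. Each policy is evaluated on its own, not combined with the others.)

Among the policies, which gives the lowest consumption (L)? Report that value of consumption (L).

Option 1 (V − 60, F := -33):
  R = 74
  V = 154 − 60 = 94
  L = 170 + 5·74 + 3·94 = 822
Option 2 (R := 33):
  R = 33
  V = 154
  L = 170 + 5·33 + 3·154 = 797
Comparing — Option 1: L=822, Option 2: L=797. Lowest is 797 (Option 2).

797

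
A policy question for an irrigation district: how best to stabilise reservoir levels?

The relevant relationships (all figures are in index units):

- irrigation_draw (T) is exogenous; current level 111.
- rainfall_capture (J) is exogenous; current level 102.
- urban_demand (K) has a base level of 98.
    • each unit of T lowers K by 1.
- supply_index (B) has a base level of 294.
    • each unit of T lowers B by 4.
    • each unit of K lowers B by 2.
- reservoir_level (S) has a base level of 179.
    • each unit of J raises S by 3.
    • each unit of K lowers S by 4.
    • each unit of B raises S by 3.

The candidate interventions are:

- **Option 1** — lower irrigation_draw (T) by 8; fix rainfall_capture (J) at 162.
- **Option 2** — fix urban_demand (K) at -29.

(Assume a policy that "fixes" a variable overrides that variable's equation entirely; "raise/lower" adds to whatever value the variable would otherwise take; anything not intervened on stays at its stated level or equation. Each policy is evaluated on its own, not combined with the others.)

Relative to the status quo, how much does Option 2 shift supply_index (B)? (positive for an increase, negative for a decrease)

Baseline:
  T = 111
  K = 98 − 111 = -13
  B = 294 − 4·111 − 2·(-13) = -124
Option 2 (K := -29):
  T = 111
  K = -29
  B = 294 − 4·111 − 2·(-29) = -92
Change in B: -92 − (-124) = 32

32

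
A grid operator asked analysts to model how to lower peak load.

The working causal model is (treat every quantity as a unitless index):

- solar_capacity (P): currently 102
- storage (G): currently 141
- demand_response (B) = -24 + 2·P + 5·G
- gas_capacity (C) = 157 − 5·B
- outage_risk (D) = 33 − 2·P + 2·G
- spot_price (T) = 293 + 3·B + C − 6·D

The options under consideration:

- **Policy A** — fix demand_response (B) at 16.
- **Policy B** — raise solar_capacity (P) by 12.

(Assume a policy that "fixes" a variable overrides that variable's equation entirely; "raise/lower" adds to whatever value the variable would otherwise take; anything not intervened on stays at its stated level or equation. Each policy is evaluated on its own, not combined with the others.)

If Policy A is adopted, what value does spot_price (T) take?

Policy A (B := 16):
  P = 102
  G = 141
  B = 16
  C = 157 − 5·16 = 77
  D = 33 − 2·102 + 2·141 = 111
  T = 293 + 3·16 + 77 − 6·111 = -248

-248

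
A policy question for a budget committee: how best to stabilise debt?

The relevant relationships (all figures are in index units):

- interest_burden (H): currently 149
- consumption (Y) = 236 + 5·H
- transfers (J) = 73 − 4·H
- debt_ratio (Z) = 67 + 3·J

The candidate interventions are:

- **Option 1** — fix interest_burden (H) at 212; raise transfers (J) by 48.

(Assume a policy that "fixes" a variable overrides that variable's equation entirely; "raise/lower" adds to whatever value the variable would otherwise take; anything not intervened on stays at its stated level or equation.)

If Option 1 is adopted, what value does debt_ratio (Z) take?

-2114

Option 1 (H := 212, J + 48):
  H = 212
  J = 73 − 4·212 (+48 from intervention) = -727
  Z = 67 + 3·(-727) = -2114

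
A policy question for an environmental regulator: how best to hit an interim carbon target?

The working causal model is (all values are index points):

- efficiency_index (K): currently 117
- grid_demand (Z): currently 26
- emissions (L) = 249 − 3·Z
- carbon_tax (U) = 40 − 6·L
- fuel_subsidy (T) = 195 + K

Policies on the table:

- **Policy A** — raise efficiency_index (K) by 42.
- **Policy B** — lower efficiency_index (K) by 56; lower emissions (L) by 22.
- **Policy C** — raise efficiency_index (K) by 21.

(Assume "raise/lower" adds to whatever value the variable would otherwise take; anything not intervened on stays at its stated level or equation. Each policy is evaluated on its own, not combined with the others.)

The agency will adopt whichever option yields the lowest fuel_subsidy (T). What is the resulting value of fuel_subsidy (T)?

Policy A (K + 42):
  K = 117 + 42 = 159
  T = 195 + 159 = 354
Policy B (K − 56, L − 22):
  K = 117 − 56 = 61
  T = 195 + 61 = 256
Policy C (K + 21):
  K = 117 + 21 = 138
  T = 195 + 138 = 333
Comparing — Policy A: T=354, Policy B: T=256, Policy C: T=333. Lowest is 256 (Policy B).

256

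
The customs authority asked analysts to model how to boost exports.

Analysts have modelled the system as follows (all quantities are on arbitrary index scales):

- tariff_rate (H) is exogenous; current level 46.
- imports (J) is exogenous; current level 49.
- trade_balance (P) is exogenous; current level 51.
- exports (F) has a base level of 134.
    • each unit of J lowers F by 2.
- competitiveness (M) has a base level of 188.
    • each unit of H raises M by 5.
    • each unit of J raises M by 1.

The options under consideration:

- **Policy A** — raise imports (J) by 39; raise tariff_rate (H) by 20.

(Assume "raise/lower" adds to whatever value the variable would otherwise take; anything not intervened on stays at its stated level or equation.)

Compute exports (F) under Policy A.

-42

Policy A (J + 39, H + 20):
  J = 49 + 39 = 88
  F = 134 − 2·88 = -42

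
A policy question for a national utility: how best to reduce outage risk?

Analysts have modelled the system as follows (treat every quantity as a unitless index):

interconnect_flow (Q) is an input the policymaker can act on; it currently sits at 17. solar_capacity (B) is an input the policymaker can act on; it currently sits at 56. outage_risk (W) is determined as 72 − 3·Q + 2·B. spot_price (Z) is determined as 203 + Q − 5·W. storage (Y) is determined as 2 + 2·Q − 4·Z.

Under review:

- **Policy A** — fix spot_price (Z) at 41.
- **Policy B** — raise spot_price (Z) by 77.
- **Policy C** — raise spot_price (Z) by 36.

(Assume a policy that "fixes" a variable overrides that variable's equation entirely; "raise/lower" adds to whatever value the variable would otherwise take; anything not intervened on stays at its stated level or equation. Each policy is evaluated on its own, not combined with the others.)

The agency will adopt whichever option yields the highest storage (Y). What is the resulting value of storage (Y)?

Policy A (Z := 41):
  Q = 17
  B = 56
  W = 72 − 3·17 + 2·56 = 133
  Z = 41
  Y = 2 + 2·17 − 4·41 = -128
Policy B (Z + 77):
  Q = 17
  B = 56
  W = 72 − 3·17 + 2·56 = 133
  Z = 203 + 17 − 5·133 (+77 from intervention) = -368
  Y = 2 + 2·17 − 4·(-368) = 1508
Policy C (Z + 36):
  Q = 17
  B = 56
  W = 72 − 3·17 + 2·56 = 133
  Z = 203 + 17 − 5·133 (+36 from intervention) = -409
  Y = 2 + 2·17 − 4·(-409) = 1672
Comparing — Policy A: Y=-128, Policy B: Y=1508, Policy C: Y=1672. Highest is 1672 (Policy C).

1672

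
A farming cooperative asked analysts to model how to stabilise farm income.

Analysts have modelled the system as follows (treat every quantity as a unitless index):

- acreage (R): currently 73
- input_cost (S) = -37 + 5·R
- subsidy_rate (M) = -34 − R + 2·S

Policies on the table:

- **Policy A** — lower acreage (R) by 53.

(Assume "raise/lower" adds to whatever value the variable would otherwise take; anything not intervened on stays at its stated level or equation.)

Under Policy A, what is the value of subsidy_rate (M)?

Policy A (R − 53):
  R = 73 − 53 = 20
  S = -37 + 5·20 = 63
  M = -34 − 20 + 2·63 = 72

72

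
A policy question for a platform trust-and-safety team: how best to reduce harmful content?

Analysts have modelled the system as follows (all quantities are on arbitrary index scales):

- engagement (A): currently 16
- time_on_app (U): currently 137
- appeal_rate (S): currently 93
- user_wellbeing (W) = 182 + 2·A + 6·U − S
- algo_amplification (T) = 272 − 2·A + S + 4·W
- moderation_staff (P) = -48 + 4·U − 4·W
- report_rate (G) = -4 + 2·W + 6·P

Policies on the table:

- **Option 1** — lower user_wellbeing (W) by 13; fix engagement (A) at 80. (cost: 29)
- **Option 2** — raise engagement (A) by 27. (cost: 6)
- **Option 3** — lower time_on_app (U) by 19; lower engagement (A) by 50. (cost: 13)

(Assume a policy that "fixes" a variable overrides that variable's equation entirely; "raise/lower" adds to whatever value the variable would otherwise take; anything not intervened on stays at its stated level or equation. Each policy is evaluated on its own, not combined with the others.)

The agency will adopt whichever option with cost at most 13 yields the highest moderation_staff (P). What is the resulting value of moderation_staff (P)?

-2492

Option 2 (A + 27):
  A = 16 + 27 = 43
  U = 137
  S = 93
  W = 182 + 2·43 + 6·137 − 93 = 997
  P = -48 + 4·137 − 4·997 = -3488
Option 3 (U − 19, A − 50):
  A = 16 − 50 = -34
  U = 137 − 19 = 118
  S = 93
  W = 182 + 2·(-34) + 6·118 − 93 = 729
  P = -48 + 4·118 − 4·729 = -2492
Comparing — Option 2: P=-3488, Option 3: P=-2492. Highest is -2492 (Option 3).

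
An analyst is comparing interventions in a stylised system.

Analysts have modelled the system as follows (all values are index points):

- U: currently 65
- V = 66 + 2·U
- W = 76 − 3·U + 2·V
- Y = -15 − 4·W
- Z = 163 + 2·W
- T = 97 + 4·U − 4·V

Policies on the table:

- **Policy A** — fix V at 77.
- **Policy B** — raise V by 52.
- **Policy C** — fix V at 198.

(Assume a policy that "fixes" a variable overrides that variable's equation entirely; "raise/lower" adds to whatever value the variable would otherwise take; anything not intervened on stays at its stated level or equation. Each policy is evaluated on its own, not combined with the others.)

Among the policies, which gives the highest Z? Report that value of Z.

Policy A (V := 77):
  U = 65
  V = 77
  W = 76 − 3·65 + 2·77 = 35
  Z = 163 + 2·35 = 233
Policy B (V + 52):
  U = 65
  V = 66 + 2·65 (+52 from intervention) = 248
  W = 76 − 3·65 + 2·248 = 377
  Z = 163 + 2·377 = 917
Policy C (V := 198):
  U = 65
  V = 198
  W = 76 − 3·65 + 2·198 = 277
  Z = 163 + 2·277 = 717
Comparing — Policy A: Z=233, Policy B: Z=917, Policy C: Z=717. Highest is 917 (Policy B).

917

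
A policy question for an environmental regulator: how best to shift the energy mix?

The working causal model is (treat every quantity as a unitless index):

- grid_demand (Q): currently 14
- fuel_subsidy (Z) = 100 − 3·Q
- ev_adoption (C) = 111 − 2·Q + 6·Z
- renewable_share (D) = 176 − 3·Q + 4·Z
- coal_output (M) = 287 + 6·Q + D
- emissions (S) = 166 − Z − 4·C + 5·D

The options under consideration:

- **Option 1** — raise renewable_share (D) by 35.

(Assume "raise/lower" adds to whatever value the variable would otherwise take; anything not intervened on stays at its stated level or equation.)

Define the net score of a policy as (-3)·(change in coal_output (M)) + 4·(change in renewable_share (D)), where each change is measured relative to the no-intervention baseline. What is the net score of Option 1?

Baseline:
  Q = 14
  Z = 100 − 3·14 = 58
  D = 176 − 3·14 + 4·58 = 366
  M = 287 + 6·14 + 366 = 737
Option 1 (D + 35):
  Q = 14
  Z = 100 − 3·14 = 58
  D = 176 − 3·14 + 4·58 (+35 from intervention) = 401
  M = 287 + 6·14 + 401 = 772
ΔM = 772 − 737 = 35; ΔD = 401 − 366 = 35
Score = (-3)·35 + 4·35 = 35

35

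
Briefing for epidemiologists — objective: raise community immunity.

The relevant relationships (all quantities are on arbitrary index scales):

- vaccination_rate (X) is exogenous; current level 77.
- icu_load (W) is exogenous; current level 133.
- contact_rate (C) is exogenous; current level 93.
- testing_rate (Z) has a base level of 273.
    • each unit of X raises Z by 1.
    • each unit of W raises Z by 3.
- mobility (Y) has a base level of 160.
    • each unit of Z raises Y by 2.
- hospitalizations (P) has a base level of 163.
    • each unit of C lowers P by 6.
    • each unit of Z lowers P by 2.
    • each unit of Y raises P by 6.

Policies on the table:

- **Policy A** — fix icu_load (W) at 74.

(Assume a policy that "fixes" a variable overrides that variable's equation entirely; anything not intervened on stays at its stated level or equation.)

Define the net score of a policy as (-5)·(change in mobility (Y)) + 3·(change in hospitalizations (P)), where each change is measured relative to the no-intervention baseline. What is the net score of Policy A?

Baseline:
  X = 77
  W = 133
  C = 93
  Z = 273 + 77 + 3·133 = 749
  Y = 160 + 2·749 = 1658
  P = 163 − 6·93 − 2·749 + 6·1658 = 8055
Policy A (W := 74):
  X = 77
  W = 74
  C = 93
  Z = 273 + 77 + 3·74 = 572
  Y = 160 + 2·572 = 1304
  P = 163 − 6·93 − 2·572 + 6·1304 = 6285
ΔY = 1304 − 1658 = -354; ΔP = 6285 − 8055 = -1770
Score = (-5)·(-354) + 3·(-1770) = -3540

-3540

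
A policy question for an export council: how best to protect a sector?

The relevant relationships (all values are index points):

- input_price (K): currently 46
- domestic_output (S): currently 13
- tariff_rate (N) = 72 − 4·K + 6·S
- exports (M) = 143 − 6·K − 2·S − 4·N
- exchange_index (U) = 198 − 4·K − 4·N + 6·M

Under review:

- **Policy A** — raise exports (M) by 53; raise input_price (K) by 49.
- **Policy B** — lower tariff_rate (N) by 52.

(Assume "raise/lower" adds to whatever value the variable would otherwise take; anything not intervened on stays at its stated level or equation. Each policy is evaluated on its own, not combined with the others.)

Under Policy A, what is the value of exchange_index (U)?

3858

Policy A (M + 53, K + 49):
  K = 46 + 49 = 95
  S = 13
  N = 72 − 4·95 + 6·13 = -230
  M = 143 − 6·95 − 2·13 − 4·(-230) (+53 from intervention) = 520
  U = 198 − 4·95 − 4·(-230) + 6·520 = 3858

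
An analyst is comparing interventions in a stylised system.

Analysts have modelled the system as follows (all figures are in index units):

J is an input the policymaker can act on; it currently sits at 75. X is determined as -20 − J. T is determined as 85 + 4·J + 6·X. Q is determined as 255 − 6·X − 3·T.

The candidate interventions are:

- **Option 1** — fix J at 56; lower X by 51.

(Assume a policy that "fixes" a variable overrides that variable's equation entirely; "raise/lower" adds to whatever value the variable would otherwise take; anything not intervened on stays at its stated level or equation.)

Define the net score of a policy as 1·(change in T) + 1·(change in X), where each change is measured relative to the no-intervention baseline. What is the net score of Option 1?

Baseline:
  J = 75
  X = -20 − 75 = -95
  T = 85 + 4·75 + 6·(-95) = -185
Option 1 (J := 56, X − 51):
  J = 56
  X = -20 − 56 (−51 from intervention) = -127
  T = 85 + 4·56 + 6·(-127) = -453
ΔT = -453 − (-185) = -268; ΔX = -127 − (-95) = -32
Score = 1·(-268) + 1·(-32) = -300

-300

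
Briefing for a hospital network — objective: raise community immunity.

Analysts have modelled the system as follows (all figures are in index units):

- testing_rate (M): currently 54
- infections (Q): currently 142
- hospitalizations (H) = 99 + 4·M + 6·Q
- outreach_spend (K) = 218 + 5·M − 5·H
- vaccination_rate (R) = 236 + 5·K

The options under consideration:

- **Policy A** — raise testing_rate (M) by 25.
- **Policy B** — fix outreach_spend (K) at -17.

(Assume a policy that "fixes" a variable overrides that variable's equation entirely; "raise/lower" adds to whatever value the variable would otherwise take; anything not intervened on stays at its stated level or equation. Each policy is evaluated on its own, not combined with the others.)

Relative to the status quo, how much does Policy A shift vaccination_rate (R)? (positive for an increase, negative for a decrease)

-1875

Baseline:
  M = 54
  Q = 142
  H = 99 + 4·54 + 6·142 = 1167
  K = 218 + 5·54 − 5·1167 = -5347
  R = 236 + 5·(-5347) = -26499
Policy A (M + 25):
  M = 54 + 25 = 79
  Q = 142
  H = 99 + 4·79 + 6·142 = 1267
  K = 218 + 5·79 − 5·1267 = -5722
  R = 236 + 5·(-5722) = -28374
Change in R: -28374 − (-26499) = -1875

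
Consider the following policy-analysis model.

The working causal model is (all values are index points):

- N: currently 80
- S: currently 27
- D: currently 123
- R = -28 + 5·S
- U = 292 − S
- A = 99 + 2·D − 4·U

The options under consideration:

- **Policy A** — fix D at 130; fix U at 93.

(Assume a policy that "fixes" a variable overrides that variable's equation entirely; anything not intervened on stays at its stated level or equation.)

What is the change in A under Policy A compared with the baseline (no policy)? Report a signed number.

Baseline:
  S = 27
  D = 123
  U = 292 − 27 = 265
  A = 99 + 2·123 − 4·265 = -715
Policy A (D := 130, U := 93):
  S = 27
  D = 130
  U = 93
  A = 99 + 2·130 − 4·93 = -13
Change in A: -13 − (-715) = 702

702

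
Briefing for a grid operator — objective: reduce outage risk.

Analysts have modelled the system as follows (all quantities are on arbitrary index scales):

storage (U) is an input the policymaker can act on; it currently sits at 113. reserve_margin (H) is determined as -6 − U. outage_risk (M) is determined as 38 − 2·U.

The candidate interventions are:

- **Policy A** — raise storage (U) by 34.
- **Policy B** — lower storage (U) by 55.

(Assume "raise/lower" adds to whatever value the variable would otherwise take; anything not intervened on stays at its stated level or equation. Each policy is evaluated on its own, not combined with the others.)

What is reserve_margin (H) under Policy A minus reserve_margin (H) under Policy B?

Policy A (U + 34):
  U = 113 + 34 = 147
  H = -6 − 147 = -153
Policy B (U − 55):
  U = 113 − 55 = 58
  H = -6 − 58 = -64
H: -153 − (-64) = -89

-89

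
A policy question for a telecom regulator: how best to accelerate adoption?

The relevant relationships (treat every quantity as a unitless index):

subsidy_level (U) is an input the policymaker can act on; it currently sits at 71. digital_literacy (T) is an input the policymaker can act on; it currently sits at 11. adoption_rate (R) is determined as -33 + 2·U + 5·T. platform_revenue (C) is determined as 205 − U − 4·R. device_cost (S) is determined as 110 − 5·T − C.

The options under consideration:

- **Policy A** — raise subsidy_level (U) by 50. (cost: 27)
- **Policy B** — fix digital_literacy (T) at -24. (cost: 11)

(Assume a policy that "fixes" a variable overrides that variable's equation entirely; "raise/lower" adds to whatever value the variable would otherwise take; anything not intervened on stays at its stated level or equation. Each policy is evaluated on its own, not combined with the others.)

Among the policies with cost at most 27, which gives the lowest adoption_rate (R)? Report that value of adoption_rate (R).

Policy A (U + 50):
  U = 71 + 50 = 121
  T = 11
  R = -33 + 2·121 + 5·11 = 264
Policy B (T := -24):
  U = 71
  T = -24
  R = -33 + 2·71 + 5·(-24) = -11
Comparing — Policy A: R=264, Policy B: R=-11. Lowest is -11 (Policy B).

-11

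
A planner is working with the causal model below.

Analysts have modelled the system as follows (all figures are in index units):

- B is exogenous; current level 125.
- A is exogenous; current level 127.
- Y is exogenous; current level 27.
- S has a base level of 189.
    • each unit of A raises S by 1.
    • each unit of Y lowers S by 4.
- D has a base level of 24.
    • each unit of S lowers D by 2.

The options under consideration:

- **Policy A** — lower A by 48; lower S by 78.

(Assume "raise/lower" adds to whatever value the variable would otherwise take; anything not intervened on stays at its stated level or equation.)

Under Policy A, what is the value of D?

-140

Policy A (A − 48, S − 78):
  A = 127 − 48 = 79
  Y = 27
  S = 189 + 79 − 4·27 (−78 from intervention) = 82
  D = 24 − 2·82 = -140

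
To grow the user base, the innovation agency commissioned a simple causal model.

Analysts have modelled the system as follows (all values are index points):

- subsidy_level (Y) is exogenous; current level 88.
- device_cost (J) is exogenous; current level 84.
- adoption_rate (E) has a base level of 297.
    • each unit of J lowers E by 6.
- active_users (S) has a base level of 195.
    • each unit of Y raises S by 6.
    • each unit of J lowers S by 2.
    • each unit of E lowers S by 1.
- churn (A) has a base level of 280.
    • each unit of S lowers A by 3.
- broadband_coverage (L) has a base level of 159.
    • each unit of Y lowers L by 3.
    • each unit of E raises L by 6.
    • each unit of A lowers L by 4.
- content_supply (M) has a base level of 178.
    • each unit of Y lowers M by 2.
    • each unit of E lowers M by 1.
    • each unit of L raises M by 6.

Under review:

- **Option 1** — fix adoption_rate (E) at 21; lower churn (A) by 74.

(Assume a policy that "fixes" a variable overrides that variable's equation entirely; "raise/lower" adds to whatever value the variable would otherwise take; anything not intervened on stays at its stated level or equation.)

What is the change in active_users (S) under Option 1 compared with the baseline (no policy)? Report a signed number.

-228

Baseline:
  Y = 88
  J = 84
  E = 297 − 6·84 = -207
  S = 195 + 6·88 − 2·84 − (-207) = 762
Option 1 (E := 21, A − 74):
  Y = 88
  J = 84
  E = 21
  S = 195 + 6·88 − 2·84 − 21 = 534
Change in S: 534 − 762 = -228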